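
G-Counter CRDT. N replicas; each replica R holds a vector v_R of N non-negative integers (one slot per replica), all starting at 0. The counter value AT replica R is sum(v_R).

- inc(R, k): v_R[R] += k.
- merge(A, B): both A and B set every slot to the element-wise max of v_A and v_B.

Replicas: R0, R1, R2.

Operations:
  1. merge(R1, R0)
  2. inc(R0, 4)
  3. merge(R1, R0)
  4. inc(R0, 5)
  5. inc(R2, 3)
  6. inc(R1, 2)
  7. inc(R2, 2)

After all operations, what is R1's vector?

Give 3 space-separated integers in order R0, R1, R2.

Answer: 4 2 0

Derivation:
Op 1: merge R1<->R0 -> R1=(0,0,0) R0=(0,0,0)
Op 2: inc R0 by 4 -> R0=(4,0,0) value=4
Op 3: merge R1<->R0 -> R1=(4,0,0) R0=(4,0,0)
Op 4: inc R0 by 5 -> R0=(9,0,0) value=9
Op 5: inc R2 by 3 -> R2=(0,0,3) value=3
Op 6: inc R1 by 2 -> R1=(4,2,0) value=6
Op 7: inc R2 by 2 -> R2=(0,0,5) value=5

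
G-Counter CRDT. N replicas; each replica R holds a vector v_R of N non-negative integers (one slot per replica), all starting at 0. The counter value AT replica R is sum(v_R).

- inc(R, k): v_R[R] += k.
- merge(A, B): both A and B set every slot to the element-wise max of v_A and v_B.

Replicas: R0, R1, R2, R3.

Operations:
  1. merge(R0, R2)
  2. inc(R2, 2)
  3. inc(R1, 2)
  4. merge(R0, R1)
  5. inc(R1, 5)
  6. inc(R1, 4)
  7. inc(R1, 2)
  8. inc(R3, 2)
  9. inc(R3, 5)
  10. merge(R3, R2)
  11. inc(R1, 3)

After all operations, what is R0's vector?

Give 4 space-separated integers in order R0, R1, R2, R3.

Answer: 0 2 0 0

Derivation:
Op 1: merge R0<->R2 -> R0=(0,0,0,0) R2=(0,0,0,0)
Op 2: inc R2 by 2 -> R2=(0,0,2,0) value=2
Op 3: inc R1 by 2 -> R1=(0,2,0,0) value=2
Op 4: merge R0<->R1 -> R0=(0,2,0,0) R1=(0,2,0,0)
Op 5: inc R1 by 5 -> R1=(0,7,0,0) value=7
Op 6: inc R1 by 4 -> R1=(0,11,0,0) value=11
Op 7: inc R1 by 2 -> R1=(0,13,0,0) value=13
Op 8: inc R3 by 2 -> R3=(0,0,0,2) value=2
Op 9: inc R3 by 5 -> R3=(0,0,0,7) value=7
Op 10: merge R3<->R2 -> R3=(0,0,2,7) R2=(0,0,2,7)
Op 11: inc R1 by 3 -> R1=(0,16,0,0) value=16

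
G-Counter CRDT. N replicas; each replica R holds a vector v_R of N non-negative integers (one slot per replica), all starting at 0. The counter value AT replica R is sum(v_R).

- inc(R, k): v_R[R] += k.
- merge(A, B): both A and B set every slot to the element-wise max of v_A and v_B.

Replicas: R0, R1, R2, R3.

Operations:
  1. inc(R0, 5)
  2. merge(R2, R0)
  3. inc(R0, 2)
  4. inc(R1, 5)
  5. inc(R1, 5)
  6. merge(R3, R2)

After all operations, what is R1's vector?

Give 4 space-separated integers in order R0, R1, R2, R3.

Op 1: inc R0 by 5 -> R0=(5,0,0,0) value=5
Op 2: merge R2<->R0 -> R2=(5,0,0,0) R0=(5,0,0,0)
Op 3: inc R0 by 2 -> R0=(7,0,0,0) value=7
Op 4: inc R1 by 5 -> R1=(0,5,0,0) value=5
Op 5: inc R1 by 5 -> R1=(0,10,0,0) value=10
Op 6: merge R3<->R2 -> R3=(5,0,0,0) R2=(5,0,0,0)

Answer: 0 10 0 0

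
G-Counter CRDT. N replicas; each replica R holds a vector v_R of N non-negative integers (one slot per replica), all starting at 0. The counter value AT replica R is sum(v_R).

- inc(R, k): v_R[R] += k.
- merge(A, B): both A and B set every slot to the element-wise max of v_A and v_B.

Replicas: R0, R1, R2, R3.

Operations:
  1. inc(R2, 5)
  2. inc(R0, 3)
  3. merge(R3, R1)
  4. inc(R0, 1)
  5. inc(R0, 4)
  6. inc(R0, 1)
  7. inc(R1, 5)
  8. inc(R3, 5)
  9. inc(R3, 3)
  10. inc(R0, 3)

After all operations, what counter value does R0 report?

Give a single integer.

Op 1: inc R2 by 5 -> R2=(0,0,5,0) value=5
Op 2: inc R0 by 3 -> R0=(3,0,0,0) value=3
Op 3: merge R3<->R1 -> R3=(0,0,0,0) R1=(0,0,0,0)
Op 4: inc R0 by 1 -> R0=(4,0,0,0) value=4
Op 5: inc R0 by 4 -> R0=(8,0,0,0) value=8
Op 6: inc R0 by 1 -> R0=(9,0,0,0) value=9
Op 7: inc R1 by 5 -> R1=(0,5,0,0) value=5
Op 8: inc R3 by 5 -> R3=(0,0,0,5) value=5
Op 9: inc R3 by 3 -> R3=(0,0,0,8) value=8
Op 10: inc R0 by 3 -> R0=(12,0,0,0) value=12

Answer: 12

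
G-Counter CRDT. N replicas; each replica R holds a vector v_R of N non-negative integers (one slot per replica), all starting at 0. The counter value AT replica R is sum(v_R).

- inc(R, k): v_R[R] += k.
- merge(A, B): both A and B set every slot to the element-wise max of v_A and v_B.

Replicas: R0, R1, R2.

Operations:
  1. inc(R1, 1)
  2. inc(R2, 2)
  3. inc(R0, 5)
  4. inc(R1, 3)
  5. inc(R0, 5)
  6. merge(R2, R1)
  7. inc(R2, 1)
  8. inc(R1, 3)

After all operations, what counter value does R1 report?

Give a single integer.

Answer: 9

Derivation:
Op 1: inc R1 by 1 -> R1=(0,1,0) value=1
Op 2: inc R2 by 2 -> R2=(0,0,2) value=2
Op 3: inc R0 by 5 -> R0=(5,0,0) value=5
Op 4: inc R1 by 3 -> R1=(0,4,0) value=4
Op 5: inc R0 by 5 -> R0=(10,0,0) value=10
Op 6: merge R2<->R1 -> R2=(0,4,2) R1=(0,4,2)
Op 7: inc R2 by 1 -> R2=(0,4,3) value=7
Op 8: inc R1 by 3 -> R1=(0,7,2) value=9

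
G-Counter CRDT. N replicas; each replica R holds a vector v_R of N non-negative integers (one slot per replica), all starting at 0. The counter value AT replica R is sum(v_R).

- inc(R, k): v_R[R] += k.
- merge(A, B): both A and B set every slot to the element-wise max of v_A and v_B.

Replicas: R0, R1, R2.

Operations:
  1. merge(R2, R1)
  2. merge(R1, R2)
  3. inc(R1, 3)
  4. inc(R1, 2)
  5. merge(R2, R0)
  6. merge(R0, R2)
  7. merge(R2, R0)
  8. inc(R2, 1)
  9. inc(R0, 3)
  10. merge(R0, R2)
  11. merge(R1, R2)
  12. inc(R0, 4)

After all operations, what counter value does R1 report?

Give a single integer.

Answer: 9

Derivation:
Op 1: merge R2<->R1 -> R2=(0,0,0) R1=(0,0,0)
Op 2: merge R1<->R2 -> R1=(0,0,0) R2=(0,0,0)
Op 3: inc R1 by 3 -> R1=(0,3,0) value=3
Op 4: inc R1 by 2 -> R1=(0,5,0) value=5
Op 5: merge R2<->R0 -> R2=(0,0,0) R0=(0,0,0)
Op 6: merge R0<->R2 -> R0=(0,0,0) R2=(0,0,0)
Op 7: merge R2<->R0 -> R2=(0,0,0) R0=(0,0,0)
Op 8: inc R2 by 1 -> R2=(0,0,1) value=1
Op 9: inc R0 by 3 -> R0=(3,0,0) value=3
Op 10: merge R0<->R2 -> R0=(3,0,1) R2=(3,0,1)
Op 11: merge R1<->R2 -> R1=(3,5,1) R2=(3,5,1)
Op 12: inc R0 by 4 -> R0=(7,0,1) value=8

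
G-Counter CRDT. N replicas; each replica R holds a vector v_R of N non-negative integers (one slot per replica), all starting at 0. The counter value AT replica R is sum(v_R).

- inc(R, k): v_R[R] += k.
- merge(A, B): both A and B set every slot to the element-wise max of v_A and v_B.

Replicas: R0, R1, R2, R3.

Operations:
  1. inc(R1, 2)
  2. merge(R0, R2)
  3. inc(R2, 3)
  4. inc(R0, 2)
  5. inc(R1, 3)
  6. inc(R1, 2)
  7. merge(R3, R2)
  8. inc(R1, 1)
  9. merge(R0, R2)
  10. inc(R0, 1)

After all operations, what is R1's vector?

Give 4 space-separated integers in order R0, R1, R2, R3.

Op 1: inc R1 by 2 -> R1=(0,2,0,0) value=2
Op 2: merge R0<->R2 -> R0=(0,0,0,0) R2=(0,0,0,0)
Op 3: inc R2 by 3 -> R2=(0,0,3,0) value=3
Op 4: inc R0 by 2 -> R0=(2,0,0,0) value=2
Op 5: inc R1 by 3 -> R1=(0,5,0,0) value=5
Op 6: inc R1 by 2 -> R1=(0,7,0,0) value=7
Op 7: merge R3<->R2 -> R3=(0,0,3,0) R2=(0,0,3,0)
Op 8: inc R1 by 1 -> R1=(0,8,0,0) value=8
Op 9: merge R0<->R2 -> R0=(2,0,3,0) R2=(2,0,3,0)
Op 10: inc R0 by 1 -> R0=(3,0,3,0) value=6

Answer: 0 8 0 0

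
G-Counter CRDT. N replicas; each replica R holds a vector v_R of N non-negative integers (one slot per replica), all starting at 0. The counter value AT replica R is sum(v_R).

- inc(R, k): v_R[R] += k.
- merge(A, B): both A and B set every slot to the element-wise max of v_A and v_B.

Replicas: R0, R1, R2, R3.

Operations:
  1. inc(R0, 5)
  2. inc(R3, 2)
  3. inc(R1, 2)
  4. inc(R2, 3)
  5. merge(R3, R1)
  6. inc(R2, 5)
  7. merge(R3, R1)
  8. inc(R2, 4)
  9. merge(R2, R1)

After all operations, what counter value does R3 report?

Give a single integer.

Op 1: inc R0 by 5 -> R0=(5,0,0,0) value=5
Op 2: inc R3 by 2 -> R3=(0,0,0,2) value=2
Op 3: inc R1 by 2 -> R1=(0,2,0,0) value=2
Op 4: inc R2 by 3 -> R2=(0,0,3,0) value=3
Op 5: merge R3<->R1 -> R3=(0,2,0,2) R1=(0,2,0,2)
Op 6: inc R2 by 5 -> R2=(0,0,8,0) value=8
Op 7: merge R3<->R1 -> R3=(0,2,0,2) R1=(0,2,0,2)
Op 8: inc R2 by 4 -> R2=(0,0,12,0) value=12
Op 9: merge R2<->R1 -> R2=(0,2,12,2) R1=(0,2,12,2)

Answer: 4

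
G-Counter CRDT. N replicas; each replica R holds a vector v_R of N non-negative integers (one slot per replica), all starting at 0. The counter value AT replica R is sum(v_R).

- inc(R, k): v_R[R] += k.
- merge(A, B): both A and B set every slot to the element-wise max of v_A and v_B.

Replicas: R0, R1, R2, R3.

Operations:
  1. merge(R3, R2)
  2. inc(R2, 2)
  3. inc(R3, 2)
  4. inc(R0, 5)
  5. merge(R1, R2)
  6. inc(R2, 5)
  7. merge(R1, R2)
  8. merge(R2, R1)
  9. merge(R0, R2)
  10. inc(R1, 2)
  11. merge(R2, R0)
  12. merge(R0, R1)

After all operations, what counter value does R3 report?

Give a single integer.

Op 1: merge R3<->R2 -> R3=(0,0,0,0) R2=(0,0,0,0)
Op 2: inc R2 by 2 -> R2=(0,0,2,0) value=2
Op 3: inc R3 by 2 -> R3=(0,0,0,2) value=2
Op 4: inc R0 by 5 -> R0=(5,0,0,0) value=5
Op 5: merge R1<->R2 -> R1=(0,0,2,0) R2=(0,0,2,0)
Op 6: inc R2 by 5 -> R2=(0,0,7,0) value=7
Op 7: merge R1<->R2 -> R1=(0,0,7,0) R2=(0,0,7,0)
Op 8: merge R2<->R1 -> R2=(0,0,7,0) R1=(0,0,7,0)
Op 9: merge R0<->R2 -> R0=(5,0,7,0) R2=(5,0,7,0)
Op 10: inc R1 by 2 -> R1=(0,2,7,0) value=9
Op 11: merge R2<->R0 -> R2=(5,0,7,0) R0=(5,0,7,0)
Op 12: merge R0<->R1 -> R0=(5,2,7,0) R1=(5,2,7,0)

Answer: 2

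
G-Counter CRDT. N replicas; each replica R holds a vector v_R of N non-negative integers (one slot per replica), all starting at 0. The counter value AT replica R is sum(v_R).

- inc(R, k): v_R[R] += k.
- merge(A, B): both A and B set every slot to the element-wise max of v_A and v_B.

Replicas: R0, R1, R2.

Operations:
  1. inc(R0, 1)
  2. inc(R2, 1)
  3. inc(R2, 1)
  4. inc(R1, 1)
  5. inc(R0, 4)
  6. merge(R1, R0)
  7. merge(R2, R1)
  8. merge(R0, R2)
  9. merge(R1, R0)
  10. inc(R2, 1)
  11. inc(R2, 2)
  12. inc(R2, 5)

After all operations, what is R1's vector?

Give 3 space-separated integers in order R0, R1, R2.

Answer: 5 1 2

Derivation:
Op 1: inc R0 by 1 -> R0=(1,0,0) value=1
Op 2: inc R2 by 1 -> R2=(0,0,1) value=1
Op 3: inc R2 by 1 -> R2=(0,0,2) value=2
Op 4: inc R1 by 1 -> R1=(0,1,0) value=1
Op 5: inc R0 by 4 -> R0=(5,0,0) value=5
Op 6: merge R1<->R0 -> R1=(5,1,0) R0=(5,1,0)
Op 7: merge R2<->R1 -> R2=(5,1,2) R1=(5,1,2)
Op 8: merge R0<->R2 -> R0=(5,1,2) R2=(5,1,2)
Op 9: merge R1<->R0 -> R1=(5,1,2) R0=(5,1,2)
Op 10: inc R2 by 1 -> R2=(5,1,3) value=9
Op 11: inc R2 by 2 -> R2=(5,1,5) value=11
Op 12: inc R2 by 5 -> R2=(5,1,10) value=16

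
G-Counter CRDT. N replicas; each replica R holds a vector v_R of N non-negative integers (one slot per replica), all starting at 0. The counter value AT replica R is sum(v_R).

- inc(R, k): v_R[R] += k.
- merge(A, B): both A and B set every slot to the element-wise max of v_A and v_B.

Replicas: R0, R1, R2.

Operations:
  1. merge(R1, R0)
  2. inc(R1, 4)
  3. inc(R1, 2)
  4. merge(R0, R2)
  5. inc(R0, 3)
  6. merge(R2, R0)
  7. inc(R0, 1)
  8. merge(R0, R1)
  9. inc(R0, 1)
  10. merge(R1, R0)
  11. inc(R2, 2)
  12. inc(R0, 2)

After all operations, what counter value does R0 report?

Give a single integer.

Answer: 13

Derivation:
Op 1: merge R1<->R0 -> R1=(0,0,0) R0=(0,0,0)
Op 2: inc R1 by 4 -> R1=(0,4,0) value=4
Op 3: inc R1 by 2 -> R1=(0,6,0) value=6
Op 4: merge R0<->R2 -> R0=(0,0,0) R2=(0,0,0)
Op 5: inc R0 by 3 -> R0=(3,0,0) value=3
Op 6: merge R2<->R0 -> R2=(3,0,0) R0=(3,0,0)
Op 7: inc R0 by 1 -> R0=(4,0,0) value=4
Op 8: merge R0<->R1 -> R0=(4,6,0) R1=(4,6,0)
Op 9: inc R0 by 1 -> R0=(5,6,0) value=11
Op 10: merge R1<->R0 -> R1=(5,6,0) R0=(5,6,0)
Op 11: inc R2 by 2 -> R2=(3,0,2) value=5
Op 12: inc R0 by 2 -> R0=(7,6,0) value=13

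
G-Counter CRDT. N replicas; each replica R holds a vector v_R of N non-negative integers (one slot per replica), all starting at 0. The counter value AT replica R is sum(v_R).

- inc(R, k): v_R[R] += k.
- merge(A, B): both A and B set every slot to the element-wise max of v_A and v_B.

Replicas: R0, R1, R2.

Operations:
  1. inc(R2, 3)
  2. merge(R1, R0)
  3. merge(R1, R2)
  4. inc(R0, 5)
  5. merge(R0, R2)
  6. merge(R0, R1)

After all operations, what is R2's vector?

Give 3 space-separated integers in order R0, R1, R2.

Answer: 5 0 3

Derivation:
Op 1: inc R2 by 3 -> R2=(0,0,3) value=3
Op 2: merge R1<->R0 -> R1=(0,0,0) R0=(0,0,0)
Op 3: merge R1<->R2 -> R1=(0,0,3) R2=(0,0,3)
Op 4: inc R0 by 5 -> R0=(5,0,0) value=5
Op 5: merge R0<->R2 -> R0=(5,0,3) R2=(5,0,3)
Op 6: merge R0<->R1 -> R0=(5,0,3) R1=(5,0,3)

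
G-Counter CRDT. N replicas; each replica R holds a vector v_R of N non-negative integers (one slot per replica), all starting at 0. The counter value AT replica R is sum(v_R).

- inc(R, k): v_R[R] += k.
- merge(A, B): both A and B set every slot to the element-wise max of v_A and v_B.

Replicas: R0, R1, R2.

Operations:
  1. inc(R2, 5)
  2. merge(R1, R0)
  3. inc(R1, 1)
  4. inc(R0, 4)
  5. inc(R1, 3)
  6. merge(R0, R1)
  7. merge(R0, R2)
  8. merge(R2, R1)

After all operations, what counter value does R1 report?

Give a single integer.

Op 1: inc R2 by 5 -> R2=(0,0,5) value=5
Op 2: merge R1<->R0 -> R1=(0,0,0) R0=(0,0,0)
Op 3: inc R1 by 1 -> R1=(0,1,0) value=1
Op 4: inc R0 by 4 -> R0=(4,0,0) value=4
Op 5: inc R1 by 3 -> R1=(0,4,0) value=4
Op 6: merge R0<->R1 -> R0=(4,4,0) R1=(4,4,0)
Op 7: merge R0<->R2 -> R0=(4,4,5) R2=(4,4,5)
Op 8: merge R2<->R1 -> R2=(4,4,5) R1=(4,4,5)

Answer: 13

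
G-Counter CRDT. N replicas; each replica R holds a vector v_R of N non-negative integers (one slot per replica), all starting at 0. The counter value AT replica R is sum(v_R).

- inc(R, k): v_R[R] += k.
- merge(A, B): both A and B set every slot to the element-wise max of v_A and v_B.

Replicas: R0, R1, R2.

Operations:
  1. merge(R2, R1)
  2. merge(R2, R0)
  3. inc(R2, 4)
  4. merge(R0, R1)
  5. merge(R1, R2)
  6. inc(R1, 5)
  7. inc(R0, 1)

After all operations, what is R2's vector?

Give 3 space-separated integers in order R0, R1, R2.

Answer: 0 0 4

Derivation:
Op 1: merge R2<->R1 -> R2=(0,0,0) R1=(0,0,0)
Op 2: merge R2<->R0 -> R2=(0,0,0) R0=(0,0,0)
Op 3: inc R2 by 4 -> R2=(0,0,4) value=4
Op 4: merge R0<->R1 -> R0=(0,0,0) R1=(0,0,0)
Op 5: merge R1<->R2 -> R1=(0,0,4) R2=(0,0,4)
Op 6: inc R1 by 5 -> R1=(0,5,4) value=9
Op 7: inc R0 by 1 -> R0=(1,0,0) value=1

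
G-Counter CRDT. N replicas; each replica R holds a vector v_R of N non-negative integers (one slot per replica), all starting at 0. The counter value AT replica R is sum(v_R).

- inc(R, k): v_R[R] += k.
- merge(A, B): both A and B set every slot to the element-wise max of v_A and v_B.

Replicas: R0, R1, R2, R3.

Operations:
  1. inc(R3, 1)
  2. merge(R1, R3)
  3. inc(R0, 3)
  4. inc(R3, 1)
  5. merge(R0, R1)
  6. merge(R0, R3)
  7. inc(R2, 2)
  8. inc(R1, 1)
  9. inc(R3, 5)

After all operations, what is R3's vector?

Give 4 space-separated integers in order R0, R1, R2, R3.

Op 1: inc R3 by 1 -> R3=(0,0,0,1) value=1
Op 2: merge R1<->R3 -> R1=(0,0,0,1) R3=(0,0,0,1)
Op 3: inc R0 by 3 -> R0=(3,0,0,0) value=3
Op 4: inc R3 by 1 -> R3=(0,0,0,2) value=2
Op 5: merge R0<->R1 -> R0=(3,0,0,1) R1=(3,0,0,1)
Op 6: merge R0<->R3 -> R0=(3,0,0,2) R3=(3,0,0,2)
Op 7: inc R2 by 2 -> R2=(0,0,2,0) value=2
Op 8: inc R1 by 1 -> R1=(3,1,0,1) value=5
Op 9: inc R3 by 5 -> R3=(3,0,0,7) value=10

Answer: 3 0 0 7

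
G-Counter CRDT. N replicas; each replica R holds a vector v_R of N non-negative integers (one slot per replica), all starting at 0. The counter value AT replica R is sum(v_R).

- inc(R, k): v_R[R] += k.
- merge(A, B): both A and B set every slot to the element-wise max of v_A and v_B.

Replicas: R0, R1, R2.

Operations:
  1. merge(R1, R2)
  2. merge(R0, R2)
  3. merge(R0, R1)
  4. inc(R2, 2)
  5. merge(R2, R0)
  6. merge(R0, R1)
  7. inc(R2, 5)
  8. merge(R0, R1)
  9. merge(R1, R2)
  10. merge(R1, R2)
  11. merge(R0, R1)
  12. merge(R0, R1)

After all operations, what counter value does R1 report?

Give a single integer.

Op 1: merge R1<->R2 -> R1=(0,0,0) R2=(0,0,0)
Op 2: merge R0<->R2 -> R0=(0,0,0) R2=(0,0,0)
Op 3: merge R0<->R1 -> R0=(0,0,0) R1=(0,0,0)
Op 4: inc R2 by 2 -> R2=(0,0,2) value=2
Op 5: merge R2<->R0 -> R2=(0,0,2) R0=(0,0,2)
Op 6: merge R0<->R1 -> R0=(0,0,2) R1=(0,0,2)
Op 7: inc R2 by 5 -> R2=(0,0,7) value=7
Op 8: merge R0<->R1 -> R0=(0,0,2) R1=(0,0,2)
Op 9: merge R1<->R2 -> R1=(0,0,7) R2=(0,0,7)
Op 10: merge R1<->R2 -> R1=(0,0,7) R2=(0,0,7)
Op 11: merge R0<->R1 -> R0=(0,0,7) R1=(0,0,7)
Op 12: merge R0<->R1 -> R0=(0,0,7) R1=(0,0,7)

Answer: 7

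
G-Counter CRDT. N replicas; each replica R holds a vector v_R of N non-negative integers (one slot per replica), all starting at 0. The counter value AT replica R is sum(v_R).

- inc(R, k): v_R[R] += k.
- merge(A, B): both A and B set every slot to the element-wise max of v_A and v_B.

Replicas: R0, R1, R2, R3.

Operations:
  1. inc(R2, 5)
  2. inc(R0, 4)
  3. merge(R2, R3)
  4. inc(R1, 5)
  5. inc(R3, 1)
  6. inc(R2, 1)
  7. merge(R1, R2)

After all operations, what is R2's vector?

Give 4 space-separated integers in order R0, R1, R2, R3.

Answer: 0 5 6 0

Derivation:
Op 1: inc R2 by 5 -> R2=(0,0,5,0) value=5
Op 2: inc R0 by 4 -> R0=(4,0,0,0) value=4
Op 3: merge R2<->R3 -> R2=(0,0,5,0) R3=(0,0,5,0)
Op 4: inc R1 by 5 -> R1=(0,5,0,0) value=5
Op 5: inc R3 by 1 -> R3=(0,0,5,1) value=6
Op 6: inc R2 by 1 -> R2=(0,0,6,0) value=6
Op 7: merge R1<->R2 -> R1=(0,5,6,0) R2=(0,5,6,0)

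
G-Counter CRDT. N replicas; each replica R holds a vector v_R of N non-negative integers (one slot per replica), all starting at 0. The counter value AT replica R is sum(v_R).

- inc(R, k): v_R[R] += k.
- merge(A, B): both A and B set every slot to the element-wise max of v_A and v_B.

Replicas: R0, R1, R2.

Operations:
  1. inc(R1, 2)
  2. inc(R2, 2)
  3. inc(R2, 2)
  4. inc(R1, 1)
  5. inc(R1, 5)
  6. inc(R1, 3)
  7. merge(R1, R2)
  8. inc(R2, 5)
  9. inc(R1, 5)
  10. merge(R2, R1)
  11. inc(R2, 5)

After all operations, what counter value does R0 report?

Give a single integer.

Answer: 0

Derivation:
Op 1: inc R1 by 2 -> R1=(0,2,0) value=2
Op 2: inc R2 by 2 -> R2=(0,0,2) value=2
Op 3: inc R2 by 2 -> R2=(0,0,4) value=4
Op 4: inc R1 by 1 -> R1=(0,3,0) value=3
Op 5: inc R1 by 5 -> R1=(0,8,0) value=8
Op 6: inc R1 by 3 -> R1=(0,11,0) value=11
Op 7: merge R1<->R2 -> R1=(0,11,4) R2=(0,11,4)
Op 8: inc R2 by 5 -> R2=(0,11,9) value=20
Op 9: inc R1 by 5 -> R1=(0,16,4) value=20
Op 10: merge R2<->R1 -> R2=(0,16,9) R1=(0,16,9)
Op 11: inc R2 by 5 -> R2=(0,16,14) value=30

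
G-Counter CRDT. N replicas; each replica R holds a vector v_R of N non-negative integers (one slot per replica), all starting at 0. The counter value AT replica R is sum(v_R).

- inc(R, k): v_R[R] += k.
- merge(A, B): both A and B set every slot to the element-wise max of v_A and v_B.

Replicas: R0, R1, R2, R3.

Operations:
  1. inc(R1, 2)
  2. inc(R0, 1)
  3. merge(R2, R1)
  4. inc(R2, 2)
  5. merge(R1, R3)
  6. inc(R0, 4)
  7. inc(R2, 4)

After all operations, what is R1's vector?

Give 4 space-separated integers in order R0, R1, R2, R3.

Answer: 0 2 0 0

Derivation:
Op 1: inc R1 by 2 -> R1=(0,2,0,0) value=2
Op 2: inc R0 by 1 -> R0=(1,0,0,0) value=1
Op 3: merge R2<->R1 -> R2=(0,2,0,0) R1=(0,2,0,0)
Op 4: inc R2 by 2 -> R2=(0,2,2,0) value=4
Op 5: merge R1<->R3 -> R1=(0,2,0,0) R3=(0,2,0,0)
Op 6: inc R0 by 4 -> R0=(5,0,0,0) value=5
Op 7: inc R2 by 4 -> R2=(0,2,6,0) value=8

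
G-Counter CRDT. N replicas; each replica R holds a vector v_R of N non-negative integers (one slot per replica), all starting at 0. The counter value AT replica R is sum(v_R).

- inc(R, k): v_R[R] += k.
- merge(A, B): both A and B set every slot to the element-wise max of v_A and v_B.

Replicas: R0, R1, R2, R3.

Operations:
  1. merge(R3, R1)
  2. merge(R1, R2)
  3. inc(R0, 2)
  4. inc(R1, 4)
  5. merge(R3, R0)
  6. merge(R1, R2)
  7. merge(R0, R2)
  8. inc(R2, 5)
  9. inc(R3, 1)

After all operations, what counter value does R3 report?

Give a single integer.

Answer: 3

Derivation:
Op 1: merge R3<->R1 -> R3=(0,0,0,0) R1=(0,0,0,0)
Op 2: merge R1<->R2 -> R1=(0,0,0,0) R2=(0,0,0,0)
Op 3: inc R0 by 2 -> R0=(2,0,0,0) value=2
Op 4: inc R1 by 4 -> R1=(0,4,0,0) value=4
Op 5: merge R3<->R0 -> R3=(2,0,0,0) R0=(2,0,0,0)
Op 6: merge R1<->R2 -> R1=(0,4,0,0) R2=(0,4,0,0)
Op 7: merge R0<->R2 -> R0=(2,4,0,0) R2=(2,4,0,0)
Op 8: inc R2 by 5 -> R2=(2,4,5,0) value=11
Op 9: inc R3 by 1 -> R3=(2,0,0,1) value=3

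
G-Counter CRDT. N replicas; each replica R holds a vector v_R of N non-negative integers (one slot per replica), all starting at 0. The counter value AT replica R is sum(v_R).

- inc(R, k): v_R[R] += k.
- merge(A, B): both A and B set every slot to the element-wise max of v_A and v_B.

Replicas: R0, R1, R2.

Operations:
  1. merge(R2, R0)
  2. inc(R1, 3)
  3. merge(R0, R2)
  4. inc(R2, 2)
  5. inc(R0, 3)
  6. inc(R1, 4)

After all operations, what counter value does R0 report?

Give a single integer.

Answer: 3

Derivation:
Op 1: merge R2<->R0 -> R2=(0,0,0) R0=(0,0,0)
Op 2: inc R1 by 3 -> R1=(0,3,0) value=3
Op 3: merge R0<->R2 -> R0=(0,0,0) R2=(0,0,0)
Op 4: inc R2 by 2 -> R2=(0,0,2) value=2
Op 5: inc R0 by 3 -> R0=(3,0,0) value=3
Op 6: inc R1 by 4 -> R1=(0,7,0) value=7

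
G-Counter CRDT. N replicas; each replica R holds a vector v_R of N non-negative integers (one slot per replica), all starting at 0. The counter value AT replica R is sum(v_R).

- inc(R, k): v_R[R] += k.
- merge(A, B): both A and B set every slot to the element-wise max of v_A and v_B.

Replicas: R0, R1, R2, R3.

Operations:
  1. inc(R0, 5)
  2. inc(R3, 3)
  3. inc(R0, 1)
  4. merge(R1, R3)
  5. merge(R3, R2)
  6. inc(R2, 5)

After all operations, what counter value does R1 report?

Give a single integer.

Op 1: inc R0 by 5 -> R0=(5,0,0,0) value=5
Op 2: inc R3 by 3 -> R3=(0,0,0,3) value=3
Op 3: inc R0 by 1 -> R0=(6,0,0,0) value=6
Op 4: merge R1<->R3 -> R1=(0,0,0,3) R3=(0,0,0,3)
Op 5: merge R3<->R2 -> R3=(0,0,0,3) R2=(0,0,0,3)
Op 6: inc R2 by 5 -> R2=(0,0,5,3) value=8

Answer: 3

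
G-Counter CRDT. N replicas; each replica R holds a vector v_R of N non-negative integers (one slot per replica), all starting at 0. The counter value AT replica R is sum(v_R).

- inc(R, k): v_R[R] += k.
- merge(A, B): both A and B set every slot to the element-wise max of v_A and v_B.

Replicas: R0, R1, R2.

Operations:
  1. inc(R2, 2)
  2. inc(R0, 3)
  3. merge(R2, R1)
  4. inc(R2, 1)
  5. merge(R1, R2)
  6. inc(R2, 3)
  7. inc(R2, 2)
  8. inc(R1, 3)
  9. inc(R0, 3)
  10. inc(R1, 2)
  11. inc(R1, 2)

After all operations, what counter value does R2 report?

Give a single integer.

Answer: 8

Derivation:
Op 1: inc R2 by 2 -> R2=(0,0,2) value=2
Op 2: inc R0 by 3 -> R0=(3,0,0) value=3
Op 3: merge R2<->R1 -> R2=(0,0,2) R1=(0,0,2)
Op 4: inc R2 by 1 -> R2=(0,0,3) value=3
Op 5: merge R1<->R2 -> R1=(0,0,3) R2=(0,0,3)
Op 6: inc R2 by 3 -> R2=(0,0,6) value=6
Op 7: inc R2 by 2 -> R2=(0,0,8) value=8
Op 8: inc R1 by 3 -> R1=(0,3,3) value=6
Op 9: inc R0 by 3 -> R0=(6,0,0) value=6
Op 10: inc R1 by 2 -> R1=(0,5,3) value=8
Op 11: inc R1 by 2 -> R1=(0,7,3) value=10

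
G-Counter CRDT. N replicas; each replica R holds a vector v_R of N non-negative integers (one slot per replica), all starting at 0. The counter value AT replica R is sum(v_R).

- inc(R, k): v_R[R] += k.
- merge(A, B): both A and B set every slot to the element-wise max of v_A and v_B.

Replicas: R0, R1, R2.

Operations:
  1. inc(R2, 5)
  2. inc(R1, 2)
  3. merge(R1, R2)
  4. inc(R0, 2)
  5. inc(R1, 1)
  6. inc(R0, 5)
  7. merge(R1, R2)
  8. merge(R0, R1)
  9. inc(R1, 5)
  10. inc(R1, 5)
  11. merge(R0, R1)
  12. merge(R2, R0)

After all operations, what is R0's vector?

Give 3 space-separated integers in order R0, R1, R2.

Answer: 7 13 5

Derivation:
Op 1: inc R2 by 5 -> R2=(0,0,5) value=5
Op 2: inc R1 by 2 -> R1=(0,2,0) value=2
Op 3: merge R1<->R2 -> R1=(0,2,5) R2=(0,2,5)
Op 4: inc R0 by 2 -> R0=(2,0,0) value=2
Op 5: inc R1 by 1 -> R1=(0,3,5) value=8
Op 6: inc R0 by 5 -> R0=(7,0,0) value=7
Op 7: merge R1<->R2 -> R1=(0,3,5) R2=(0,3,5)
Op 8: merge R0<->R1 -> R0=(7,3,5) R1=(7,3,5)
Op 9: inc R1 by 5 -> R1=(7,8,5) value=20
Op 10: inc R1 by 5 -> R1=(7,13,5) value=25
Op 11: merge R0<->R1 -> R0=(7,13,5) R1=(7,13,5)
Op 12: merge R2<->R0 -> R2=(7,13,5) R0=(7,13,5)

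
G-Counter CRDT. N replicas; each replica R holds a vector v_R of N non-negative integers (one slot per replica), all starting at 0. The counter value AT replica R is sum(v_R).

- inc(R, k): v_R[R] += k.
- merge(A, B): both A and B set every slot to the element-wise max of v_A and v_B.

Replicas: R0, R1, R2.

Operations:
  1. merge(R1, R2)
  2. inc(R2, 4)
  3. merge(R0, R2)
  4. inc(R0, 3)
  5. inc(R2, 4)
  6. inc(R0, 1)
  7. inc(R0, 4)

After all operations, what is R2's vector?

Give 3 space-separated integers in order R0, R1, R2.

Answer: 0 0 8

Derivation:
Op 1: merge R1<->R2 -> R1=(0,0,0) R2=(0,0,0)
Op 2: inc R2 by 4 -> R2=(0,0,4) value=4
Op 3: merge R0<->R2 -> R0=(0,0,4) R2=(0,0,4)
Op 4: inc R0 by 3 -> R0=(3,0,4) value=7
Op 5: inc R2 by 4 -> R2=(0,0,8) value=8
Op 6: inc R0 by 1 -> R0=(4,0,4) value=8
Op 7: inc R0 by 4 -> R0=(8,0,4) value=12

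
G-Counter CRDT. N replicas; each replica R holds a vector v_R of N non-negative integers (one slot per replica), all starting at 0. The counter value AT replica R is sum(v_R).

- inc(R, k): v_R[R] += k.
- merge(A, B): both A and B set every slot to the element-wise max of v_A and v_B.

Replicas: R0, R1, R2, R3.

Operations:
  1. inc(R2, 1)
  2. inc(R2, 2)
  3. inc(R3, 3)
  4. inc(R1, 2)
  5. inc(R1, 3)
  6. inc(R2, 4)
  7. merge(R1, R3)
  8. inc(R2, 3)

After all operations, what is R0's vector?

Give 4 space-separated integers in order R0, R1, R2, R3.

Op 1: inc R2 by 1 -> R2=(0,0,1,0) value=1
Op 2: inc R2 by 2 -> R2=(0,0,3,0) value=3
Op 3: inc R3 by 3 -> R3=(0,0,0,3) value=3
Op 4: inc R1 by 2 -> R1=(0,2,0,0) value=2
Op 5: inc R1 by 3 -> R1=(0,5,0,0) value=5
Op 6: inc R2 by 4 -> R2=(0,0,7,0) value=7
Op 7: merge R1<->R3 -> R1=(0,5,0,3) R3=(0,5,0,3)
Op 8: inc R2 by 3 -> R2=(0,0,10,0) value=10

Answer: 0 0 0 0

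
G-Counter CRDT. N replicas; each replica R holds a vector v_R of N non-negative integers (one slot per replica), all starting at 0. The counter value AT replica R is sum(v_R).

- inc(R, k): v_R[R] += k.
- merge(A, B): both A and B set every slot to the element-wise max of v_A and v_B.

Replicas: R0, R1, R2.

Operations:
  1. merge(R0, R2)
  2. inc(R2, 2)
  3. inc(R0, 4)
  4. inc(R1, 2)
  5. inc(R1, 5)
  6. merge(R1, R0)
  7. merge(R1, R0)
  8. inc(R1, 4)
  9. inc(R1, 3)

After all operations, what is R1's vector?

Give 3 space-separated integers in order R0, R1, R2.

Answer: 4 14 0

Derivation:
Op 1: merge R0<->R2 -> R0=(0,0,0) R2=(0,0,0)
Op 2: inc R2 by 2 -> R2=(0,0,2) value=2
Op 3: inc R0 by 4 -> R0=(4,0,0) value=4
Op 4: inc R1 by 2 -> R1=(0,2,0) value=2
Op 5: inc R1 by 5 -> R1=(0,7,0) value=7
Op 6: merge R1<->R0 -> R1=(4,7,0) R0=(4,7,0)
Op 7: merge R1<->R0 -> R1=(4,7,0) R0=(4,7,0)
Op 8: inc R1 by 4 -> R1=(4,11,0) value=15
Op 9: inc R1 by 3 -> R1=(4,14,0) value=18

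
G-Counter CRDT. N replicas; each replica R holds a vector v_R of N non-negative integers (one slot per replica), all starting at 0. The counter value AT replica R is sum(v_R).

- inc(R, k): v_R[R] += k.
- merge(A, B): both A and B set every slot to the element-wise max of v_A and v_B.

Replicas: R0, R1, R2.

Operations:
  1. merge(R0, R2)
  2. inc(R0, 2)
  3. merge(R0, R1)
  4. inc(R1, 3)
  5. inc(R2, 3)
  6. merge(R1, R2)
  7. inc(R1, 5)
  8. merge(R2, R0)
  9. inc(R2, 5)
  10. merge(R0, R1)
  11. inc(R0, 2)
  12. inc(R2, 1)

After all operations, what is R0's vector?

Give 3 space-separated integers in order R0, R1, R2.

Op 1: merge R0<->R2 -> R0=(0,0,0) R2=(0,0,0)
Op 2: inc R0 by 2 -> R0=(2,0,0) value=2
Op 3: merge R0<->R1 -> R0=(2,0,0) R1=(2,0,0)
Op 4: inc R1 by 3 -> R1=(2,3,0) value=5
Op 5: inc R2 by 3 -> R2=(0,0,3) value=3
Op 6: merge R1<->R2 -> R1=(2,3,3) R2=(2,3,3)
Op 7: inc R1 by 5 -> R1=(2,8,3) value=13
Op 8: merge R2<->R0 -> R2=(2,3,3) R0=(2,3,3)
Op 9: inc R2 by 5 -> R2=(2,3,8) value=13
Op 10: merge R0<->R1 -> R0=(2,8,3) R1=(2,8,3)
Op 11: inc R0 by 2 -> R0=(4,8,3) value=15
Op 12: inc R2 by 1 -> R2=(2,3,9) value=14

Answer: 4 8 3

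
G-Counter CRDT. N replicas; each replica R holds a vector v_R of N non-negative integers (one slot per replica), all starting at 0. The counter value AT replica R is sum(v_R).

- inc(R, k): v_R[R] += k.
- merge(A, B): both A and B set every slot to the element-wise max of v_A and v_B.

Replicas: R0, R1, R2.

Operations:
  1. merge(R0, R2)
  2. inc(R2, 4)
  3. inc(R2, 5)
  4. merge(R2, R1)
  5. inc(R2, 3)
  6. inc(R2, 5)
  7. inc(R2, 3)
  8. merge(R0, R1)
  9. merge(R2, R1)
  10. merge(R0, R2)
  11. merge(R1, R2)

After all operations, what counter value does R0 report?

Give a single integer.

Answer: 20

Derivation:
Op 1: merge R0<->R2 -> R0=(0,0,0) R2=(0,0,0)
Op 2: inc R2 by 4 -> R2=(0,0,4) value=4
Op 3: inc R2 by 5 -> R2=(0,0,9) value=9
Op 4: merge R2<->R1 -> R2=(0,0,9) R1=(0,0,9)
Op 5: inc R2 by 3 -> R2=(0,0,12) value=12
Op 6: inc R2 by 5 -> R2=(0,0,17) value=17
Op 7: inc R2 by 3 -> R2=(0,0,20) value=20
Op 8: merge R0<->R1 -> R0=(0,0,9) R1=(0,0,9)
Op 9: merge R2<->R1 -> R2=(0,0,20) R1=(0,0,20)
Op 10: merge R0<->R2 -> R0=(0,0,20) R2=(0,0,20)
Op 11: merge R1<->R2 -> R1=(0,0,20) R2=(0,0,20)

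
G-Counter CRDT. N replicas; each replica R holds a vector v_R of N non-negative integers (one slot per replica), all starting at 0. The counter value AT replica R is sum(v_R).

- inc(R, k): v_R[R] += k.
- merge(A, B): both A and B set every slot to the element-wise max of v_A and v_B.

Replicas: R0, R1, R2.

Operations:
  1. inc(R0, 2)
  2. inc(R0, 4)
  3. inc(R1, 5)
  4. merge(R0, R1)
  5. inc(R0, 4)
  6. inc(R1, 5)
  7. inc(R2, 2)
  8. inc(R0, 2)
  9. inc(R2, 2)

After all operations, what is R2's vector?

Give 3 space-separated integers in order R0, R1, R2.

Answer: 0 0 4

Derivation:
Op 1: inc R0 by 2 -> R0=(2,0,0) value=2
Op 2: inc R0 by 4 -> R0=(6,0,0) value=6
Op 3: inc R1 by 5 -> R1=(0,5,0) value=5
Op 4: merge R0<->R1 -> R0=(6,5,0) R1=(6,5,0)
Op 5: inc R0 by 4 -> R0=(10,5,0) value=15
Op 6: inc R1 by 5 -> R1=(6,10,0) value=16
Op 7: inc R2 by 2 -> R2=(0,0,2) value=2
Op 8: inc R0 by 2 -> R0=(12,5,0) value=17
Op 9: inc R2 by 2 -> R2=(0,0,4) value=4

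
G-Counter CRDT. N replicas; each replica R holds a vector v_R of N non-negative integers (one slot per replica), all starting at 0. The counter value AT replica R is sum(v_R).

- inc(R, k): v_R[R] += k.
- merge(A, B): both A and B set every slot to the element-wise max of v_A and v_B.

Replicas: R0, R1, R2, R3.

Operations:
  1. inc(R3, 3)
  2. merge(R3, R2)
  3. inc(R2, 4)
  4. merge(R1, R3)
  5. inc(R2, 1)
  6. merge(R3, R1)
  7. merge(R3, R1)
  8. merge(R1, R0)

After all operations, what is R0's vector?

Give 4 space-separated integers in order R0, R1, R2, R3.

Answer: 0 0 0 3

Derivation:
Op 1: inc R3 by 3 -> R3=(0,0,0,3) value=3
Op 2: merge R3<->R2 -> R3=(0,0,0,3) R2=(0,0,0,3)
Op 3: inc R2 by 4 -> R2=(0,0,4,3) value=7
Op 4: merge R1<->R3 -> R1=(0,0,0,3) R3=(0,0,0,3)
Op 5: inc R2 by 1 -> R2=(0,0,5,3) value=8
Op 6: merge R3<->R1 -> R3=(0,0,0,3) R1=(0,0,0,3)
Op 7: merge R3<->R1 -> R3=(0,0,0,3) R1=(0,0,0,3)
Op 8: merge R1<->R0 -> R1=(0,0,0,3) R0=(0,0,0,3)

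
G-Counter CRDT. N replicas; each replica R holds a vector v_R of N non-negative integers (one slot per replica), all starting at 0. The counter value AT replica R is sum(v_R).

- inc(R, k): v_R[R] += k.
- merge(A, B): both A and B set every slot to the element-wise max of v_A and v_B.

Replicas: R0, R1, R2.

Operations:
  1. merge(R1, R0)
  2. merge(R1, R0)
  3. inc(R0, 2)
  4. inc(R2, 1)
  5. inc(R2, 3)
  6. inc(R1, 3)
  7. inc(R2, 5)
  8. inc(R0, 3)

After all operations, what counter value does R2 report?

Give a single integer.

Op 1: merge R1<->R0 -> R1=(0,0,0) R0=(0,0,0)
Op 2: merge R1<->R0 -> R1=(0,0,0) R0=(0,0,0)
Op 3: inc R0 by 2 -> R0=(2,0,0) value=2
Op 4: inc R2 by 1 -> R2=(0,0,1) value=1
Op 5: inc R2 by 3 -> R2=(0,0,4) value=4
Op 6: inc R1 by 3 -> R1=(0,3,0) value=3
Op 7: inc R2 by 5 -> R2=(0,0,9) value=9
Op 8: inc R0 by 3 -> R0=(5,0,0) value=5

Answer: 9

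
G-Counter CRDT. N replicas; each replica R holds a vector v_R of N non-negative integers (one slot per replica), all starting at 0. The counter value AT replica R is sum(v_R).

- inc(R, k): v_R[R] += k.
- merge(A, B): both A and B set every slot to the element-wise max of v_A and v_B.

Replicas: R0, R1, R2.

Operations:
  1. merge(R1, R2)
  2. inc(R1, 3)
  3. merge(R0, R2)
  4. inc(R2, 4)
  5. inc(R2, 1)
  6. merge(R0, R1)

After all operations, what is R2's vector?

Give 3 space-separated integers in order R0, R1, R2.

Op 1: merge R1<->R2 -> R1=(0,0,0) R2=(0,0,0)
Op 2: inc R1 by 3 -> R1=(0,3,0) value=3
Op 3: merge R0<->R2 -> R0=(0,0,0) R2=(0,0,0)
Op 4: inc R2 by 4 -> R2=(0,0,4) value=4
Op 5: inc R2 by 1 -> R2=(0,0,5) value=5
Op 6: merge R0<->R1 -> R0=(0,3,0) R1=(0,3,0)

Answer: 0 0 5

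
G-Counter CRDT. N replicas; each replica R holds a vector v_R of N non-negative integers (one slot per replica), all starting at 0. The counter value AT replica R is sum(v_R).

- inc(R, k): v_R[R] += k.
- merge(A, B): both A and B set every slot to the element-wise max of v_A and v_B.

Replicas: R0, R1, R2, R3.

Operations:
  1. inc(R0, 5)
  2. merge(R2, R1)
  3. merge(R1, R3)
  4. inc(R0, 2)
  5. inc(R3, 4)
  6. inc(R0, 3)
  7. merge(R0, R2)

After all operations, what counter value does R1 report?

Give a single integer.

Answer: 0

Derivation:
Op 1: inc R0 by 5 -> R0=(5,0,0,0) value=5
Op 2: merge R2<->R1 -> R2=(0,0,0,0) R1=(0,0,0,0)
Op 3: merge R1<->R3 -> R1=(0,0,0,0) R3=(0,0,0,0)
Op 4: inc R0 by 2 -> R0=(7,0,0,0) value=7
Op 5: inc R3 by 4 -> R3=(0,0,0,4) value=4
Op 6: inc R0 by 3 -> R0=(10,0,0,0) value=10
Op 7: merge R0<->R2 -> R0=(10,0,0,0) R2=(10,0,0,0)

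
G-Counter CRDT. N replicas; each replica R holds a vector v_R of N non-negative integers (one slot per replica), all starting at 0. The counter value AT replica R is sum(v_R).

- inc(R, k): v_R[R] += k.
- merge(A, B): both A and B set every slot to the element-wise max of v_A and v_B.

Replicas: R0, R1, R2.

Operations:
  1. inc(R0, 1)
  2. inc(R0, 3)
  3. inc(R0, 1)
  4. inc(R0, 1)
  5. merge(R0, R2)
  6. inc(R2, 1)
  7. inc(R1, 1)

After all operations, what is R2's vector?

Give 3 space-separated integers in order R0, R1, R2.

Op 1: inc R0 by 1 -> R0=(1,0,0) value=1
Op 2: inc R0 by 3 -> R0=(4,0,0) value=4
Op 3: inc R0 by 1 -> R0=(5,0,0) value=5
Op 4: inc R0 by 1 -> R0=(6,0,0) value=6
Op 5: merge R0<->R2 -> R0=(6,0,0) R2=(6,0,0)
Op 6: inc R2 by 1 -> R2=(6,0,1) value=7
Op 7: inc R1 by 1 -> R1=(0,1,0) value=1

Answer: 6 0 1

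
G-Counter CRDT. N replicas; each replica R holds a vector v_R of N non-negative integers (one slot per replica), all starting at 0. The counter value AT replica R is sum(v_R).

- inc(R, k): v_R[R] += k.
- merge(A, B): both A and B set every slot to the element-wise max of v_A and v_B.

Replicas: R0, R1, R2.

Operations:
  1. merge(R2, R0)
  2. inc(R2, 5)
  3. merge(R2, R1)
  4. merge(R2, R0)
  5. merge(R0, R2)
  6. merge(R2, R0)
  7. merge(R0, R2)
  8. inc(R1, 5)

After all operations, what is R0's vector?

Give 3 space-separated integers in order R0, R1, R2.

Answer: 0 0 5

Derivation:
Op 1: merge R2<->R0 -> R2=(0,0,0) R0=(0,0,0)
Op 2: inc R2 by 5 -> R2=(0,0,5) value=5
Op 3: merge R2<->R1 -> R2=(0,0,5) R1=(0,0,5)
Op 4: merge R2<->R0 -> R2=(0,0,5) R0=(0,0,5)
Op 5: merge R0<->R2 -> R0=(0,0,5) R2=(0,0,5)
Op 6: merge R2<->R0 -> R2=(0,0,5) R0=(0,0,5)
Op 7: merge R0<->R2 -> R0=(0,0,5) R2=(0,0,5)
Op 8: inc R1 by 5 -> R1=(0,5,5) value=10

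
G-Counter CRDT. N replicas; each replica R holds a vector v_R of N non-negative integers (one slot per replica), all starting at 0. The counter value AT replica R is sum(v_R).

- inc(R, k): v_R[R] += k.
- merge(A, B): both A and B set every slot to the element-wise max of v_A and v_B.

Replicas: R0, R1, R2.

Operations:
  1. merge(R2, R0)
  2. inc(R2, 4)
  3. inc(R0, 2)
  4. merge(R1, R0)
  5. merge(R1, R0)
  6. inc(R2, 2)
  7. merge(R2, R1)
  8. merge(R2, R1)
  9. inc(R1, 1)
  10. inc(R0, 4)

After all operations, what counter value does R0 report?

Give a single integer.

Answer: 6

Derivation:
Op 1: merge R2<->R0 -> R2=(0,0,0) R0=(0,0,0)
Op 2: inc R2 by 4 -> R2=(0,0,4) value=4
Op 3: inc R0 by 2 -> R0=(2,0,0) value=2
Op 4: merge R1<->R0 -> R1=(2,0,0) R0=(2,0,0)
Op 5: merge R1<->R0 -> R1=(2,0,0) R0=(2,0,0)
Op 6: inc R2 by 2 -> R2=(0,0,6) value=6
Op 7: merge R2<->R1 -> R2=(2,0,6) R1=(2,0,6)
Op 8: merge R2<->R1 -> R2=(2,0,6) R1=(2,0,6)
Op 9: inc R1 by 1 -> R1=(2,1,6) value=9
Op 10: inc R0 by 4 -> R0=(6,0,0) value=6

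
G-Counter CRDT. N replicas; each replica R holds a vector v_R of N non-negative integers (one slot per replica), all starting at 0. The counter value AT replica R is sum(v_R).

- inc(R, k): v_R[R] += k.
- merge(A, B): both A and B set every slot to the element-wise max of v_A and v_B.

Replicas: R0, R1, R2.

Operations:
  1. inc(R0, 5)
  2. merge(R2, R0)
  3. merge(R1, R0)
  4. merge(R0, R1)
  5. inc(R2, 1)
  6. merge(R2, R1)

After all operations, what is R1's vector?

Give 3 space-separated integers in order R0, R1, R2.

Answer: 5 0 1

Derivation:
Op 1: inc R0 by 5 -> R0=(5,0,0) value=5
Op 2: merge R2<->R0 -> R2=(5,0,0) R0=(5,0,0)
Op 3: merge R1<->R0 -> R1=(5,0,0) R0=(5,0,0)
Op 4: merge R0<->R1 -> R0=(5,0,0) R1=(5,0,0)
Op 5: inc R2 by 1 -> R2=(5,0,1) value=6
Op 6: merge R2<->R1 -> R2=(5,0,1) R1=(5,0,1)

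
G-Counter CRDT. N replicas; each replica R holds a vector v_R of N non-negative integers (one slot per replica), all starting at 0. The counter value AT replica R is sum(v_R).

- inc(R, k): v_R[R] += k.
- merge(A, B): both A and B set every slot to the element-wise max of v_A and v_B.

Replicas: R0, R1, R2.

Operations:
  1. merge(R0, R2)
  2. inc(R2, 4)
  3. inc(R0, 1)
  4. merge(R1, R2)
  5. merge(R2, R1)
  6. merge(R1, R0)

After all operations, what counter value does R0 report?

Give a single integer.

Op 1: merge R0<->R2 -> R0=(0,0,0) R2=(0,0,0)
Op 2: inc R2 by 4 -> R2=(0,0,4) value=4
Op 3: inc R0 by 1 -> R0=(1,0,0) value=1
Op 4: merge R1<->R2 -> R1=(0,0,4) R2=(0,0,4)
Op 5: merge R2<->R1 -> R2=(0,0,4) R1=(0,0,4)
Op 6: merge R1<->R0 -> R1=(1,0,4) R0=(1,0,4)

Answer: 5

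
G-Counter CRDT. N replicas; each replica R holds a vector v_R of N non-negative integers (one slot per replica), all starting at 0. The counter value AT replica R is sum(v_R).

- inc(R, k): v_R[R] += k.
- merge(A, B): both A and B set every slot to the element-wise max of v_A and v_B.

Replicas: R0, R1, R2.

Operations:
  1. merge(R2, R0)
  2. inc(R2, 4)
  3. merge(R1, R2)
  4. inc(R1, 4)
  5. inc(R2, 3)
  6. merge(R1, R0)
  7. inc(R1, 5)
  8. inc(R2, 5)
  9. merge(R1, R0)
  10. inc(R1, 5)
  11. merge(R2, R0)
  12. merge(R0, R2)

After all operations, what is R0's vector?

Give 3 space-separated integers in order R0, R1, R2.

Answer: 0 9 12

Derivation:
Op 1: merge R2<->R0 -> R2=(0,0,0) R0=(0,0,0)
Op 2: inc R2 by 4 -> R2=(0,0,4) value=4
Op 3: merge R1<->R2 -> R1=(0,0,4) R2=(0,0,4)
Op 4: inc R1 by 4 -> R1=(0,4,4) value=8
Op 5: inc R2 by 3 -> R2=(0,0,7) value=7
Op 6: merge R1<->R0 -> R1=(0,4,4) R0=(0,4,4)
Op 7: inc R1 by 5 -> R1=(0,9,4) value=13
Op 8: inc R2 by 5 -> R2=(0,0,12) value=12
Op 9: merge R1<->R0 -> R1=(0,9,4) R0=(0,9,4)
Op 10: inc R1 by 5 -> R1=(0,14,4) value=18
Op 11: merge R2<->R0 -> R2=(0,9,12) R0=(0,9,12)
Op 12: merge R0<->R2 -> R0=(0,9,12) R2=(0,9,12)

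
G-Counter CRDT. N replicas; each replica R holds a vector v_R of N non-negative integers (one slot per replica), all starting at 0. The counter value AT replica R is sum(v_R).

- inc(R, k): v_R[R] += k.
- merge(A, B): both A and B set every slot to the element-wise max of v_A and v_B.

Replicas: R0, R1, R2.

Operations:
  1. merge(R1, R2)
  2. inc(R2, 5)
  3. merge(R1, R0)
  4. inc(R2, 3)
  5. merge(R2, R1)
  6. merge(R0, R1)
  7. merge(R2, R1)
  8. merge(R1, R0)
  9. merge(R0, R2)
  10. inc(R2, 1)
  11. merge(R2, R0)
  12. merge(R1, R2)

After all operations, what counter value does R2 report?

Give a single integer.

Answer: 9

Derivation:
Op 1: merge R1<->R2 -> R1=(0,0,0) R2=(0,0,0)
Op 2: inc R2 by 5 -> R2=(0,0,5) value=5
Op 3: merge R1<->R0 -> R1=(0,0,0) R0=(0,0,0)
Op 4: inc R2 by 3 -> R2=(0,0,8) value=8
Op 5: merge R2<->R1 -> R2=(0,0,8) R1=(0,0,8)
Op 6: merge R0<->R1 -> R0=(0,0,8) R1=(0,0,8)
Op 7: merge R2<->R1 -> R2=(0,0,8) R1=(0,0,8)
Op 8: merge R1<->R0 -> R1=(0,0,8) R0=(0,0,8)
Op 9: merge R0<->R2 -> R0=(0,0,8) R2=(0,0,8)
Op 10: inc R2 by 1 -> R2=(0,0,9) value=9
Op 11: merge R2<->R0 -> R2=(0,0,9) R0=(0,0,9)
Op 12: merge R1<->R2 -> R1=(0,0,9) R2=(0,0,9)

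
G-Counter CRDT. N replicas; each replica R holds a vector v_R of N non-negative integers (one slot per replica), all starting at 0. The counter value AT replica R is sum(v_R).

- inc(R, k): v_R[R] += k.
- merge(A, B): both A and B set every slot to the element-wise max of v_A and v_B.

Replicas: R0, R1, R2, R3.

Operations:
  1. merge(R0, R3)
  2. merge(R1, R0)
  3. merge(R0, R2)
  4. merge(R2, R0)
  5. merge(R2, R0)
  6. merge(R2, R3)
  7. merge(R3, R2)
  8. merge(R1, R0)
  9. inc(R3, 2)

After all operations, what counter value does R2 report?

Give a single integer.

Op 1: merge R0<->R3 -> R0=(0,0,0,0) R3=(0,0,0,0)
Op 2: merge R1<->R0 -> R1=(0,0,0,0) R0=(0,0,0,0)
Op 3: merge R0<->R2 -> R0=(0,0,0,0) R2=(0,0,0,0)
Op 4: merge R2<->R0 -> R2=(0,0,0,0) R0=(0,0,0,0)
Op 5: merge R2<->R0 -> R2=(0,0,0,0) R0=(0,0,0,0)
Op 6: merge R2<->R3 -> R2=(0,0,0,0) R3=(0,0,0,0)
Op 7: merge R3<->R2 -> R3=(0,0,0,0) R2=(0,0,0,0)
Op 8: merge R1<->R0 -> R1=(0,0,0,0) R0=(0,0,0,0)
Op 9: inc R3 by 2 -> R3=(0,0,0,2) value=2

Answer: 0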